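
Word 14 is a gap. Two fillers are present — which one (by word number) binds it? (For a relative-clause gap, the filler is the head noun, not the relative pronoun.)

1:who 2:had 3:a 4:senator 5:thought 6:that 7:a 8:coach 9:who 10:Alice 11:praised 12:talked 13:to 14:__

1

The marked gap is the object of the preposition "to" of "talked".
Its filler is the fronted wh-phrase "who", at word 1.
(The other dependency links word 8 to a gap after word 11.)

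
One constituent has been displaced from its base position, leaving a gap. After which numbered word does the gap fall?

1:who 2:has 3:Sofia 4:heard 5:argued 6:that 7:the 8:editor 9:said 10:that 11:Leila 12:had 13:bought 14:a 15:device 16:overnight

4

The displaced element is "who" (word 1).
It is linked across 1 clause boundary (Ø).
It functions as the subject of "argued", so the gap sits immediately after word 4 ("heard").
Base order: Sofia has heard who argued that the editor said that Leila had bought a device overnight.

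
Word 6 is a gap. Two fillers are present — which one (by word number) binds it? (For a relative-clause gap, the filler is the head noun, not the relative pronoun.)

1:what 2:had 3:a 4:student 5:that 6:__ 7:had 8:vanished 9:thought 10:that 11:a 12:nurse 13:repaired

4

The marked gap is inside the relative clause, the subject of "vanished".
Its filler is the head noun "student" (via "that"), at word 4.
(The other dependency links word 1 to a gap after word 13.)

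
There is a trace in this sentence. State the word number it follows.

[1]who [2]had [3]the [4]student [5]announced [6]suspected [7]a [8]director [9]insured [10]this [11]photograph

The displaced element is "who" (word 1).
It is linked across 1 clause boundary (Ø).
It functions as the subject of "suspected", so the gap sits immediately after word 5 ("announced").
Base order: The student had announced who suspected a director insured this photograph.

5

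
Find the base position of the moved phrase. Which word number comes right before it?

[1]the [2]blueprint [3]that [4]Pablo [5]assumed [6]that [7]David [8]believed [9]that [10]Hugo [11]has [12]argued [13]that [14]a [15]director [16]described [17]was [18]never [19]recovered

16

The displaced element is "the blueprint" (word 2).
It is linked across 3 clause boundaries (that → that → that).
It functions as the direct object of "described", so the gap sits immediately after word 16 ("described").
Base order: Pablo assumed that David believed that Hugo has argued that a director described the blueprint.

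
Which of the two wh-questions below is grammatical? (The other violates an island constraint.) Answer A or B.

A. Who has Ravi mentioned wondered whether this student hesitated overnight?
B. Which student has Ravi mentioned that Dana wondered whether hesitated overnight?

A

In B, the wh-phrase is extracted from inside a wh-island (introduced by "whether"), which blocks movement.
In A, the extraction path crosses only that-complement boundaries, which are transparent.
So A is grammatical.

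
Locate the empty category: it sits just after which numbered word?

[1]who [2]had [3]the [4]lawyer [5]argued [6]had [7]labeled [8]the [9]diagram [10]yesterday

The displaced element is "who" (word 1).
It is linked across 1 clause boundary (Ø).
It functions as the subject of "labeled", so the gap sits immediately after word 5 ("argued").
Base order: The lawyer had argued who had labeled the diagram yesterday.

5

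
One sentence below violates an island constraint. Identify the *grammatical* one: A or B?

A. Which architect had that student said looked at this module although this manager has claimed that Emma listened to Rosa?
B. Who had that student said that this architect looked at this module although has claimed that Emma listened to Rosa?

A

In B, the wh-phrase is extracted from inside an adjunct island (introduced by "although"), which blocks movement.
In A, the extraction path crosses only that-complement boundaries, which are transparent.
So A is grammatical.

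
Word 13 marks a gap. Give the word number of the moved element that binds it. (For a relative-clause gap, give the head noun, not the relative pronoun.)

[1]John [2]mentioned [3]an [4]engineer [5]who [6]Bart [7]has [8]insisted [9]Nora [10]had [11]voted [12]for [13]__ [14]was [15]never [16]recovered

The gap at 13 is the prepositional object of "voted", inside a relative clause.
The relative pronoun is "who" (word 5); it is bound by the head noun immediately before it.
Its filler is the head noun "engineer", at word 4.

4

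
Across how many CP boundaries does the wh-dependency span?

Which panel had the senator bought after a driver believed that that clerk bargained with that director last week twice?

0

"which panel" originates inside the matrix clause — no clause boundary is crossed.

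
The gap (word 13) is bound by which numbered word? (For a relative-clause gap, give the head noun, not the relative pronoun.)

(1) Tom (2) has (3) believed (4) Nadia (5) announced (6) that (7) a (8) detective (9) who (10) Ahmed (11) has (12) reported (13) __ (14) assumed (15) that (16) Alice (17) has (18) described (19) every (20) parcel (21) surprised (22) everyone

8

The gap at 13 is the subject of "assumed", inside a relative clause.
The relative pronoun is "who" (word 9); it is bound by the head noun immediately before it.
Its filler is the head noun "detective", at word 8.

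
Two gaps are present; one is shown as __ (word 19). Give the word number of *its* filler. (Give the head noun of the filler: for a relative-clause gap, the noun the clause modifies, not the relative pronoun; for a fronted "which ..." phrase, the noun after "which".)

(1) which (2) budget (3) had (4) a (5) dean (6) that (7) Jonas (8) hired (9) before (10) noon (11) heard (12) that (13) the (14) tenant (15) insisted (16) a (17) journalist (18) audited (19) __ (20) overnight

The marked gap is the direct object of "audited".
Its filler is the fronted wh-phrase "which budget", at word 2.
(The other dependency links word 5 to a gap after word 8.)

2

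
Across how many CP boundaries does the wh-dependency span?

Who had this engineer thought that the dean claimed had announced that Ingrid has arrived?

"who" is extracted from the subject of "announced".
Boundaries crossed, outermost first: [that], [Ø] — 2 in total.

2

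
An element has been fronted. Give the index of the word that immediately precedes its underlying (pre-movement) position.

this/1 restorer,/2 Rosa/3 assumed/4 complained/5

4

The displaced element is "this restorer" (word 2).
It is linked across 1 clause boundary (Ø).
It functions as the subject of "complained", so the gap sits immediately after word 4 ("assumed").
Base order: Rosa assumed that this restorer complained.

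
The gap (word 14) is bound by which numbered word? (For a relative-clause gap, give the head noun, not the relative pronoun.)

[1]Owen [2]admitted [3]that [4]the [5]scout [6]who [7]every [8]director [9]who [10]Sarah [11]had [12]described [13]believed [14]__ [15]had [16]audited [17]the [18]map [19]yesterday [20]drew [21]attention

5

The gap at 14 is the subject of "audited", inside a relative clause.
The relative pronoun is "who" (word 6); it is bound by the head noun immediately before it.
Its filler is the head noun "scout", at word 5.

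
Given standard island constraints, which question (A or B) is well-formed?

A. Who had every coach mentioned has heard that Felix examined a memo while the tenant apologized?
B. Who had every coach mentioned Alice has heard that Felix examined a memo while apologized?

A

In B, the wh-phrase is extracted from inside an adjunct island (introduced by "while"), which blocks movement.
In A, the extraction path crosses only that-complement boundaries, which are transparent.
So A is grammatical.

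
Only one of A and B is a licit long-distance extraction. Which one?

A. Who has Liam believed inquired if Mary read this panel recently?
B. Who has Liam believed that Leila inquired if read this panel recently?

A

In B, the wh-phrase is extracted from inside a wh-island (introduced by "if"), which blocks movement.
In A, the extraction path crosses only that-complement boundaries, which are transparent.
So A is grammatical.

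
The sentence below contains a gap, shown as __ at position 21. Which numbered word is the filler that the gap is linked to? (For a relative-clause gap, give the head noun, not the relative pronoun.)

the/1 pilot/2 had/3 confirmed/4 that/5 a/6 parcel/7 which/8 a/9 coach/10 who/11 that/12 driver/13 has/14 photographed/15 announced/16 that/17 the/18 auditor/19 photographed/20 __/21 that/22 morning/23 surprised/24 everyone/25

7

The gap at 21 is the object of "photographed", inside a relative clause.
The relative pronoun is "which" (word 8); it is bound by the head noun immediately before it.
Its filler is the head noun "parcel", at word 7.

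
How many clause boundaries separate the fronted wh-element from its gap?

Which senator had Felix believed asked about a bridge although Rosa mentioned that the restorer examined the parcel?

"which senator" is extracted from the subject of "asked".
Boundaries crossed, outermost first: [Ø] — 1 in total.

1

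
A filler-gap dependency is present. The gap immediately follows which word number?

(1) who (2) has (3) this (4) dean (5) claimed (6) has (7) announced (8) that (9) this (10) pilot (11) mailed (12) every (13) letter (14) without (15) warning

The displaced element is "who" (word 1).
It is linked across 1 clause boundary (Ø).
It functions as the subject of "announced", so the gap sits immediately after word 5 ("claimed").
Base order: This dean has claimed who has announced that this pilot mailed every letter without warning.

5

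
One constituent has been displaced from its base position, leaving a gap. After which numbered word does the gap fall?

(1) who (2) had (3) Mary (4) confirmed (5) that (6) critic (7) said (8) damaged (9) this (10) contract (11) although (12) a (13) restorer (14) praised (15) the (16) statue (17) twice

The displaced element is "who" (word 1).
It is linked across 2 clause boundaries (Ø → Ø).
It functions as the subject of "damaged", so the gap sits immediately after word 7 ("said").
Base order: Mary had confirmed that critic said that who damaged this contract although a restorer praised the statue twice.

7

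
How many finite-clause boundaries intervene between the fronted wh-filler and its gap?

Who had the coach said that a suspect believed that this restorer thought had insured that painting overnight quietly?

3

"who" is extracted from the subject of "insured".
Boundaries crossed, outermost first: [that], [that], [Ø] — 3 in total.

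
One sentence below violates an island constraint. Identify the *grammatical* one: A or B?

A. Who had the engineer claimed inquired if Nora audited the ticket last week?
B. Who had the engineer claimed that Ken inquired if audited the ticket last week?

In B, the wh-phrase is extracted from inside a wh-island (introduced by "if"), which blocks movement.
In A, the extraction path crosses only that-complement boundaries, which are transparent.
So A is grammatical.

A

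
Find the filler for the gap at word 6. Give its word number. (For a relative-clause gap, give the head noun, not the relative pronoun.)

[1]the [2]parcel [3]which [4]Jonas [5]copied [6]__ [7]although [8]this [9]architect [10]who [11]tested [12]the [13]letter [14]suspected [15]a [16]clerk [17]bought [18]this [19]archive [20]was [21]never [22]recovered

2

The gap at 6 is the object of "copied", inside a relative clause.
The relative pronoun is "which" (word 3); it is bound by the head noun immediately before it.
Its filler is the head noun "parcel", at word 2.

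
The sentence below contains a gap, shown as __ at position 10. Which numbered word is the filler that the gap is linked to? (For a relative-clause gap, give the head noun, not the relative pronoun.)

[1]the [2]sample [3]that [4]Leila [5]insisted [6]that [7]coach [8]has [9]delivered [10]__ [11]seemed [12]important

The gap at 10 is the object of "delivered", inside a relative clause.
The relative pronoun is "that" (word 3); it is bound by the head noun immediately before it.
Its filler is the head noun "sample", at word 2.

2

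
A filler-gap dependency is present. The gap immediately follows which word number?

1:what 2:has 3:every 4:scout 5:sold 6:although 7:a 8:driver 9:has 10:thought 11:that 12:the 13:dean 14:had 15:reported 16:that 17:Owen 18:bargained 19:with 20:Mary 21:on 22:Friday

The displaced element is "what" (word 1).
It functions as the direct object of "sold", so the gap sits immediately after word 5 ("sold").
Base order: Every scout has sold what although a driver has thought that the dean had reported that Owen bargained with Mary on Friday.

5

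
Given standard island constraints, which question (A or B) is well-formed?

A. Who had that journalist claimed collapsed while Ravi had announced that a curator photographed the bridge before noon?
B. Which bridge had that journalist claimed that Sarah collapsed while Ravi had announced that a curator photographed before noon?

In B, the wh-phrase is extracted from inside an adjunct island (introduced by "while"), which blocks movement.
In A, the extraction path crosses only that-complement boundaries, which are transparent.
So A is grammatical.

A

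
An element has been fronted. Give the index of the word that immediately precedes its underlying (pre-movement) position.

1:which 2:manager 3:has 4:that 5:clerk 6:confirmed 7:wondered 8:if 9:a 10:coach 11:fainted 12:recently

6

The displaced element is "which manager" (word 2).
It is linked across 1 clause boundary (Ø).
It functions as the subject of "wondered", so the gap sits immediately after word 6 ("confirmed").
Base order: That clerk has confirmed which manager wondered if a coach fainted recently.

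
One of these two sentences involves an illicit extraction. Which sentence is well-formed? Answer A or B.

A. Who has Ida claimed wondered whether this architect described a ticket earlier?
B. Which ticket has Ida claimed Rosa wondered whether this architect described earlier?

In B, the wh-phrase is extracted from inside a wh-island (introduced by "whether"), which blocks movement.
In A, the extraction path crosses only that-complement boundaries, which are transparent.
So A is grammatical.

A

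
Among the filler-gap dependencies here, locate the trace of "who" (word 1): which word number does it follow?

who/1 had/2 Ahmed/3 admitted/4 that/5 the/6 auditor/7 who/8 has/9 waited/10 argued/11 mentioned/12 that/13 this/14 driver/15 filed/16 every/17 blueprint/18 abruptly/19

11

The displaced element is "who" (word 1).
It is linked across 2 clause boundaries (that → Ø).
It functions as the subject of "mentioned", so the gap sits immediately after word 11 ("argued").
Base order: Ahmed had admitted that the auditor who has waited argued that who mentioned that this driver filed every blueprint abruptly.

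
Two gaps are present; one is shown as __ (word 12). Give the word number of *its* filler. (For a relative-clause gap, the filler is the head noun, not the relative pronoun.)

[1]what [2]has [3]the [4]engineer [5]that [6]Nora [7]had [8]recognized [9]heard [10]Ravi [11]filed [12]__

1

The marked gap is the direct object of "filed".
Its filler is the fronted wh-phrase "what", at word 1.
(The other dependency links word 4 to a gap after word 8.)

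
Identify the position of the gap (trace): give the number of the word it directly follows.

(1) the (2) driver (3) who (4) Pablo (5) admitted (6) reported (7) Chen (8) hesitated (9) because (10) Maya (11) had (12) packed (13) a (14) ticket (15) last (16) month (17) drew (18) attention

5

The displaced element is "the driver" (word 2).
It is linked across 1 clause boundary (Ø).
It functions as the subject of "reported", so the gap sits immediately after word 5 ("admitted").
Base order: Pablo admitted that the driver reported Chen hesitated because Maya had packed a ticket last month.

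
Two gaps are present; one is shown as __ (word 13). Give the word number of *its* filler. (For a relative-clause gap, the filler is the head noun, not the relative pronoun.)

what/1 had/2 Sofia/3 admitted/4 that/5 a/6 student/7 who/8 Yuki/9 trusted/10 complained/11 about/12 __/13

1

The marked gap is the object of the preposition "about" of "complained".
Its filler is the fronted wh-phrase "what", at word 1.
(The other dependency links word 7 to a gap after word 10.)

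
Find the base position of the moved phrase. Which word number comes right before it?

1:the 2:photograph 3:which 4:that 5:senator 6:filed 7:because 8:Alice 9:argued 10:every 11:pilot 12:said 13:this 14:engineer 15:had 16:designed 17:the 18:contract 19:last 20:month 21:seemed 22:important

6

The displaced element is "the photograph" (word 2).
It functions as the direct object of "filed", so the gap sits immediately after word 6 ("filed").
Base order: That senator filed the photograph because Alice argued every pilot said this engineer had designed the contract last month.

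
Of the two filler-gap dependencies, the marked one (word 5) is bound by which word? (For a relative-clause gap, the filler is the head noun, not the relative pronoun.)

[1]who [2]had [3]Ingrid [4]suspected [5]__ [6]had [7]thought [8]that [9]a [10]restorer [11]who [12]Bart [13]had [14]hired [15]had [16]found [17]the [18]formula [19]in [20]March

1

The marked gap is the subject of "thought".
Its filler is the fronted wh-phrase "who", at word 1.
(The other dependency links word 10 to a gap after word 14.)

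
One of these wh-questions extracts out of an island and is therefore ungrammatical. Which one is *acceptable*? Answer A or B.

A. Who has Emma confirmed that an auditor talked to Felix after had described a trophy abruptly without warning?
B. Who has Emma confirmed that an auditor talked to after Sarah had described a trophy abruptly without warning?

B

In A, the wh-phrase is extracted from inside an adjunct island (introduced by "after"), which blocks movement.
In B, the extraction path crosses only that-complement boundaries, which are transparent.
So B is grammatical.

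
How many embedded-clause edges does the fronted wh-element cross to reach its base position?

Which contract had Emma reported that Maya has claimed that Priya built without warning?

"which contract" is extracted from the object of "built".
Boundaries crossed, outermost first: [that], [that] — 2 in total.

2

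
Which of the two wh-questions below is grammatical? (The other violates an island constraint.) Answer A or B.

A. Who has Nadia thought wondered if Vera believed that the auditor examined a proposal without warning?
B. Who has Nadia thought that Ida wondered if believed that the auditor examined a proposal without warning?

A

In B, the wh-phrase is extracted from inside a wh-island (introduced by "if"), which blocks movement.
In A, the extraction path crosses only that-complement boundaries, which are transparent.
So A is grammatical.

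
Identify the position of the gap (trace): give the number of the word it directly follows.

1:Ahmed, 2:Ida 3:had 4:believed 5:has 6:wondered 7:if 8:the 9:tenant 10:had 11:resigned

4

The displaced element is "Ahmed" (word 1).
It is linked across 1 clause boundary (Ø).
It functions as the subject of "wondered", so the gap sits immediately after word 4 ("believed").
Base order: Ida had believed Ahmed has wondered if the tenant had resigned.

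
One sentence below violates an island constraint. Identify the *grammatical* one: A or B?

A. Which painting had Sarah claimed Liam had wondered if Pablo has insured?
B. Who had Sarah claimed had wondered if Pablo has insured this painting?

B

In A, the wh-phrase is extracted from inside a wh-island (introduced by "if"), which blocks movement.
In B, the extraction path crosses only that-complement boundaries, which are transparent.
So B is grammatical.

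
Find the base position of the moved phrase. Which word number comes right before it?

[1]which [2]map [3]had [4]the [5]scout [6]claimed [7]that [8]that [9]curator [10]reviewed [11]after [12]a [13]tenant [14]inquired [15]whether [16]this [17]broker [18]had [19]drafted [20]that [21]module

10

The displaced element is "which map" (word 2).
It is linked across 1 clause boundary (that).
It functions as the direct object of "reviewed", so the gap sits immediately after word 10 ("reviewed").
Base order: The scout had claimed that that curator reviewed which map after a tenant inquired whether this broker had drafted that module.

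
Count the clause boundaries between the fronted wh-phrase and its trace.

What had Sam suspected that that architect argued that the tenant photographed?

"what" is extracted from the object of "photographed".
Boundaries crossed, outermost first: [that], [that] — 2 in total.

2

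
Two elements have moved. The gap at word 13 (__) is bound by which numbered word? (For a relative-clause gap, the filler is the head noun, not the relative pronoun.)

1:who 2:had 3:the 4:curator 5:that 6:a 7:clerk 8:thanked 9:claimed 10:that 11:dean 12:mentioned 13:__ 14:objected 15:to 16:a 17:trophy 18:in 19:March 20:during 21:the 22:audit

1

The marked gap is the subject of "objected".
Its filler is the fronted wh-phrase "who", at word 1.
(The other dependency links word 4 to a gap after word 8.)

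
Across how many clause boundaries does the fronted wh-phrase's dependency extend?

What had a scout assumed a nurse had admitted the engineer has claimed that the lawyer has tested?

"what" is extracted from the object of "tested".
Boundaries crossed, outermost first: [Ø], [Ø], [that] — 3 in total.

3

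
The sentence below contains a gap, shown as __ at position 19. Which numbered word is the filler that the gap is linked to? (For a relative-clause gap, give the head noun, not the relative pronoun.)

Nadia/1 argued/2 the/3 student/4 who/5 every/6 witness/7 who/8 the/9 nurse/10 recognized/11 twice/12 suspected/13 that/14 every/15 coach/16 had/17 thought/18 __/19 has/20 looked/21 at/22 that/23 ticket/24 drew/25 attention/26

4

The gap at 19 is the subject of "looked", inside a relative clause.
The relative pronoun is "who" (word 5); it is bound by the head noun immediately before it.
Its filler is the head noun "student", at word 4.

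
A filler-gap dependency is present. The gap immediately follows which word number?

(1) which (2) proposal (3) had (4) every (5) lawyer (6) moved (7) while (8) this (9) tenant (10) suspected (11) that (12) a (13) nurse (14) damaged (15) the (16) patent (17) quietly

The displaced element is "which proposal" (word 2).
It functions as the direct object of "moved", so the gap sits immediately after word 6 ("moved").
Base order: Every lawyer had moved which proposal while this tenant suspected that a nurse damaged the patent quietly.

6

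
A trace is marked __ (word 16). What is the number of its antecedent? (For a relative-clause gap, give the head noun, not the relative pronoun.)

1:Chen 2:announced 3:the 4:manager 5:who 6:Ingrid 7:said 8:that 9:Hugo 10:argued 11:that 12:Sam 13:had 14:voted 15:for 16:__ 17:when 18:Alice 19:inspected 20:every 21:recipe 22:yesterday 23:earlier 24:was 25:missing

The gap at 16 is the prepositional object of "voted", inside a relative clause.
The relative pronoun is "who" (word 5); it is bound by the head noun immediately before it.
Its filler is the head noun "manager", at word 4.

4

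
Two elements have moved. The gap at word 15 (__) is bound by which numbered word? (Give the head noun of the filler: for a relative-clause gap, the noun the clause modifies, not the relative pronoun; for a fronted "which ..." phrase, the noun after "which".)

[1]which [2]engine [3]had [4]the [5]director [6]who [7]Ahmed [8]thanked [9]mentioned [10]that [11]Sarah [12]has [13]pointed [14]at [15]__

The marked gap is the object of the preposition "at" of "pointed".
Its filler is the fronted wh-phrase "which engine", at word 2.
(The other dependency links word 5 to a gap after word 8.)

2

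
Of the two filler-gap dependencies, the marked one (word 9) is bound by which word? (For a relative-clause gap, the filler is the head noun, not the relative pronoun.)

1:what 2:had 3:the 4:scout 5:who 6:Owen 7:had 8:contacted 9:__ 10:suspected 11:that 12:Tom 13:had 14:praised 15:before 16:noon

The marked gap is inside the relative clause, the direct object of "contacted".
Its filler is the head noun "scout" (via "who"), at word 4.
(The other dependency links word 1 to a gap after word 14.)

4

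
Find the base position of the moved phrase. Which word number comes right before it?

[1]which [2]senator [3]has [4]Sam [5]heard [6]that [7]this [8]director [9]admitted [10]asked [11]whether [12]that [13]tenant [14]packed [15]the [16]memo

The displaced element is "which senator" (word 2).
It is linked across 2 clause boundaries (that → Ø).
It functions as the subject of "asked", so the gap sits immediately after word 9 ("admitted").
Base order: Sam has heard that this director admitted that which senator asked whether that tenant packed the memo.

9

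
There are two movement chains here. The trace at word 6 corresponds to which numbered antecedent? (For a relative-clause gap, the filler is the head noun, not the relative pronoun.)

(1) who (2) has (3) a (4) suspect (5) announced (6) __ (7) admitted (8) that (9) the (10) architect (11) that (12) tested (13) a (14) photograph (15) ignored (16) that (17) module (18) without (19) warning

1

The marked gap is the subject of "admitted".
Its filler is the fronted wh-phrase "who", at word 1.
(The other dependency links word 10 to a gap after word 11.)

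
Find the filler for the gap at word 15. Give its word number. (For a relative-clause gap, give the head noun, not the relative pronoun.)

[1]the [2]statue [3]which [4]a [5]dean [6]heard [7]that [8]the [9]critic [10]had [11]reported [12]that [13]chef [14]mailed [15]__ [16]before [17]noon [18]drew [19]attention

The gap at 15 is the object of "mailed", inside a relative clause.
The relative pronoun is "which" (word 3); it is bound by the head noun immediately before it.
Its filler is the head noun "statue", at word 2.

2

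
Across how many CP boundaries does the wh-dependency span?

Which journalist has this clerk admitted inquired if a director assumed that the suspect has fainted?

1

"which journalist" is extracted from the subject of "inquired".
Boundaries crossed, outermost first: [Ø] — 1 in total.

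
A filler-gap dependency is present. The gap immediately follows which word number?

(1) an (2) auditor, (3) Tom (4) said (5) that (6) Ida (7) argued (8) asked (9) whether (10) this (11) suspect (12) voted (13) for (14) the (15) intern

The displaced element is "an auditor" (word 2).
It is linked across 2 clause boundaries (that → Ø).
It functions as the subject of "asked", so the gap sits immediately after word 7 ("argued").
Base order: Tom said that Ida argued an auditor asked whether this suspect voted for the intern.

7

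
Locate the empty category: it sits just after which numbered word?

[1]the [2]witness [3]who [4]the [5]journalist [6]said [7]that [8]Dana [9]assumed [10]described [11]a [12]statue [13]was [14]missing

9

The displaced element is "the witness" (word 2).
It is linked across 2 clause boundaries (that → Ø).
It functions as the subject of "described", so the gap sits immediately after word 9 ("assumed").
Base order: The journalist said that Dana assumed the witness described a statue.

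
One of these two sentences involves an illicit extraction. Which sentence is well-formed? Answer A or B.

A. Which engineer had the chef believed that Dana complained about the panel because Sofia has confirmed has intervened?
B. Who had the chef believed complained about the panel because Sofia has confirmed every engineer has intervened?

In A, the wh-phrase is extracted from inside an adjunct island (introduced by "because"), which blocks movement.
In B, the extraction path crosses only that-complement boundaries, which are transparent.
So B is grammatical.

B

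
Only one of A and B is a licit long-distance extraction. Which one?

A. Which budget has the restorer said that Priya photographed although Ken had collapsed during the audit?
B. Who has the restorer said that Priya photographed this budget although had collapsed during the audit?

In B, the wh-phrase is extracted from inside an adjunct island (introduced by "although"), which blocks movement.
In A, the extraction path crosses only that-complement boundaries, which are transparent.
So A is grammatical.

A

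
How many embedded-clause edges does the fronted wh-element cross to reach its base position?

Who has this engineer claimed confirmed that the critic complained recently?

1

"who" is extracted from the subject of "confirmed".
Boundaries crossed, outermost first: [Ø] — 1 in total.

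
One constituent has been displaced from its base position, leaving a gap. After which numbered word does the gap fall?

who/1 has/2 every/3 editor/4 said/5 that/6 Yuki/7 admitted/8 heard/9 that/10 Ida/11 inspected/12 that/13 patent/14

8

The displaced element is "who" (word 1).
It is linked across 2 clause boundaries (that → Ø).
It functions as the subject of "heard", so the gap sits immediately after word 8 ("admitted").
Base order: Every editor has said that Yuki admitted who heard that Ida inspected that patent.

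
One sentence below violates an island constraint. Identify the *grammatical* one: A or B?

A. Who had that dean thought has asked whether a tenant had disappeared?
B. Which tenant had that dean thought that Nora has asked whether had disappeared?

In B, the wh-phrase is extracted from inside a wh-island (introduced by "whether"), which blocks movement.
In A, the extraction path crosses only that-complement boundaries, which are transparent.
So A is grammatical.

A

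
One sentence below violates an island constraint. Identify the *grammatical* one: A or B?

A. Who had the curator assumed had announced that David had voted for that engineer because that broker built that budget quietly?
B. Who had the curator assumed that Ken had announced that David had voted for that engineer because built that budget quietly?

In B, the wh-phrase is extracted from inside an adjunct island (introduced by "because"), which blocks movement.
In A, the extraction path crosses only that-complement boundaries, which are transparent.
So A is grammatical.

A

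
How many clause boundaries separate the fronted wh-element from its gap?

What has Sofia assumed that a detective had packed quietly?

1

"what" is extracted from the object of "packed".
Boundaries crossed, outermost first: [that] — 1 in total.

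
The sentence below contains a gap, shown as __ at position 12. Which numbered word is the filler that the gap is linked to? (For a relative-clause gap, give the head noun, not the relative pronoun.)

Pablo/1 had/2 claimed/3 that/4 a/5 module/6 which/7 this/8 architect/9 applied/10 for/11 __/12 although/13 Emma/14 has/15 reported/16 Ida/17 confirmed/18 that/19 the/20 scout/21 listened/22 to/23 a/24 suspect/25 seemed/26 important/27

The gap at 12 is the prepositional object of "applied", inside a relative clause.
The relative pronoun is "which" (word 7); it is bound by the head noun immediately before it.
Its filler is the head noun "module", at word 6.

6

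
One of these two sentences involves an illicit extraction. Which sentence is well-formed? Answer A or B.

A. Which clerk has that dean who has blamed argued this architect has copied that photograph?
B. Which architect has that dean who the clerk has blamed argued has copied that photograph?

B

In A, the wh-phrase is extracted from inside a complex-NP island (relative clause) (introduced by "who"), which blocks movement.
In B, the extraction path crosses only that-complement boundaries, which are transparent.
So B is grammatical.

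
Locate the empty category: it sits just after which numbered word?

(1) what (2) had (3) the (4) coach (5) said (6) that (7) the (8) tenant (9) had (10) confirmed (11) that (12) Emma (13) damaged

The displaced element is "what" (word 1).
It is linked across 2 clause boundaries (that → that).
It functions as the direct object of "damaged", so the gap sits immediately after word 13 ("damaged").
Base order: The coach had said that the tenant had confirmed that Emma damaged what.

13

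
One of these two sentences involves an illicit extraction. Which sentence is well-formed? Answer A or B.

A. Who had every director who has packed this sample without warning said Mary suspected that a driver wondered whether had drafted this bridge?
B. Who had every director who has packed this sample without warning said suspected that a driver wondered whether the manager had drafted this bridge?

B

In A, the wh-phrase is extracted from inside a wh-island (introduced by "whether"), which blocks movement.
In B, the extraction path crosses only that-complement boundaries, which are transparent.
So B is grammatical.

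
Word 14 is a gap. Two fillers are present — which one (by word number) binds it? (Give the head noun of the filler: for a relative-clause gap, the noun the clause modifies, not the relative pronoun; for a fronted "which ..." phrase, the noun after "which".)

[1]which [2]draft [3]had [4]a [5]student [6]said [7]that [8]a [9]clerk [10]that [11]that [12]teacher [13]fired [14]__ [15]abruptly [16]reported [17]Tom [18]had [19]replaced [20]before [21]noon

9

The marked gap is inside the relative clause, the direct object of "fired".
Its filler is the head noun "clerk" (via "that"), at word 9.
(The other dependency links word 2 to a gap after word 19.)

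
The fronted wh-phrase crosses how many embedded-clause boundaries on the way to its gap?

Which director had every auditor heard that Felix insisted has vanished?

"which director" is extracted from the subject of "vanished".
Boundaries crossed, outermost first: [that], [Ø] — 2 in total.

2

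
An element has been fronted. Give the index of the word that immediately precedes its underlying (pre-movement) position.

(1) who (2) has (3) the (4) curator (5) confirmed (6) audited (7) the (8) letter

The displaced element is "who" (word 1).
It is linked across 1 clause boundary (Ø).
It functions as the subject of "audited", so the gap sits immediately after word 5 ("confirmed").
Base order: The curator has confirmed who audited the letter.

5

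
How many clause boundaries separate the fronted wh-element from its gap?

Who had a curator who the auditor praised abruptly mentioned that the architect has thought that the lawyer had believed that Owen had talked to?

3

"who" is extracted from the PP object of "talked".
Boundaries crossed, outermost first: [that], [that], [that] — 3 in total.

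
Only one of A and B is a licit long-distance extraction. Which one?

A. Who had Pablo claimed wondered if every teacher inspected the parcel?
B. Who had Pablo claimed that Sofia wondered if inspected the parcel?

In B, the wh-phrase is extracted from inside a wh-island (introduced by "if"), which blocks movement.
In A, the extraction path crosses only that-complement boundaries, which are transparent.
So A is grammatical.

A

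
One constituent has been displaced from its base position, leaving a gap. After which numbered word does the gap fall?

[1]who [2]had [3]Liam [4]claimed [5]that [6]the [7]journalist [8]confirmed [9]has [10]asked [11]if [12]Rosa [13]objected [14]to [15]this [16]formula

The displaced element is "who" (word 1).
It is linked across 2 clause boundaries (that → Ø).
It functions as the subject of "asked", so the gap sits immediately after word 8 ("confirmed").
Base order: Liam had claimed that the journalist confirmed that who has asked if Rosa objected to this formula.

8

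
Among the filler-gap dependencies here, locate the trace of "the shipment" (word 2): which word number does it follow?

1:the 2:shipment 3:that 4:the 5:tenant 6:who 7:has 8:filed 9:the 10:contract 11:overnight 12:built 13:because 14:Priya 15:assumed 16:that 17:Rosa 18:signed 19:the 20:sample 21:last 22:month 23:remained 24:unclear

The displaced element is "the shipment" (word 2).
It functions as the direct object of "built", so the gap sits immediately after word 12 ("built").
Base order: The tenant who has filed the contract overnight built the shipment because Priya assumed that Rosa signed the sample last month.

12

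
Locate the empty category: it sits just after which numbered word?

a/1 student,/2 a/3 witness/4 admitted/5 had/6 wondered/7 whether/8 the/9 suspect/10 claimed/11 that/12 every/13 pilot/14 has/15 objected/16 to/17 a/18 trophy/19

5

The displaced element is "a student" (word 2).
It is linked across 1 clause boundary (Ø).
It functions as the subject of "wondered", so the gap sits immediately after word 5 ("admitted").
Base order: A witness admitted that a student had wondered whether the suspect claimed that every pilot has objected to a trophy.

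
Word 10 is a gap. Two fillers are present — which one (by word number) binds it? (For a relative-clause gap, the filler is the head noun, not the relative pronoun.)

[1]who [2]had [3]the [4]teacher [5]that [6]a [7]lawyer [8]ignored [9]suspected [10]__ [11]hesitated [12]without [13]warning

1

The marked gap is the subject of "hesitated".
Its filler is the fronted wh-phrase "who", at word 1.
(The other dependency links word 4 to a gap after word 8.)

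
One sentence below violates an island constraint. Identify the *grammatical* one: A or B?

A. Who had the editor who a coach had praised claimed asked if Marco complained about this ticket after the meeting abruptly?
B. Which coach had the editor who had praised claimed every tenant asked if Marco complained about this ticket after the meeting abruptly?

In B, the wh-phrase is extracted from inside a complex-NP island (relative clause) (introduced by "who"), which blocks movement.
In A, the extraction path crosses only that-complement boundaries, which are transparent.
So A is grammatical.

A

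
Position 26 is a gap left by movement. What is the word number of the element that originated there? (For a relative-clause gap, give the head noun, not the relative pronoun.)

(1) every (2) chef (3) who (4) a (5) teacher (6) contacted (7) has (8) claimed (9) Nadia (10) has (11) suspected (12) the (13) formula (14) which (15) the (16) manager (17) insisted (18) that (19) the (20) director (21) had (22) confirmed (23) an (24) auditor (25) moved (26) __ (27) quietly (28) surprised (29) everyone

13

The gap at 26 is the object of "moved", inside a relative clause.
The relative pronoun is "which" (word 14); it is bound by the head noun immediately before it.
Its filler is the head noun "formula", at word 13.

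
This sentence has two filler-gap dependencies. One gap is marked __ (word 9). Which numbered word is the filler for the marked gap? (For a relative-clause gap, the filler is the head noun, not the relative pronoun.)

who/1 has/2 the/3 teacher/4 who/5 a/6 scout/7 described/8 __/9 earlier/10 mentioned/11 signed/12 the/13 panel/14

The marked gap is inside the relative clause, the direct object of "described".
Its filler is the head noun "teacher" (via "who"), at word 4.
(The other dependency links word 1 to a gap after word 11.)

4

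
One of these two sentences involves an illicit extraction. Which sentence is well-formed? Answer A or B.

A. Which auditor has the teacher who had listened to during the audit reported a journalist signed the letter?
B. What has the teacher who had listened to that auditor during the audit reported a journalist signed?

In A, the wh-phrase is extracted from inside a complex-NP island (relative clause) (introduced by "who"), which blocks movement.
In B, the extraction path crosses only that-complement boundaries, which are transparent.
So B is grammatical.

B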